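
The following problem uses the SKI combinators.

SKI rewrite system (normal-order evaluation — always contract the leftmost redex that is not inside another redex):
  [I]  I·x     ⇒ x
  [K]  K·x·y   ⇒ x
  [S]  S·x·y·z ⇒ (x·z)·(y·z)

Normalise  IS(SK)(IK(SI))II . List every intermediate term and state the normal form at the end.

Answer: normal form = SII  (in 6 steps)

Derivation:
  start: IS(SK)(IK(SI))II
  [1] S(SK)(IK(SI))II
  [2] SKI(IK(SI)I)I
  [3] K(IK(SI)I)(I(IK(SI)I))I
  [4] IK(SI)II
  [5] K(SI)II
  [6] SII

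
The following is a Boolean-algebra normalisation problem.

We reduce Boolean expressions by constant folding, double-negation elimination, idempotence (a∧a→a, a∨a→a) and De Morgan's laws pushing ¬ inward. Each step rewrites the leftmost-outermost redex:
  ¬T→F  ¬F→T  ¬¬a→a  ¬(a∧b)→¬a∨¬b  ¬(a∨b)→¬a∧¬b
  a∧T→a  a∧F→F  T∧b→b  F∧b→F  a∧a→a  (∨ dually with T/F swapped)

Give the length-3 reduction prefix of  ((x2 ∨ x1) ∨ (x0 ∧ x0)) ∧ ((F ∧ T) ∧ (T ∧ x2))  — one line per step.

  start: ((x2 ∨ x1) ∨ (x0 ∧ x0)) ∧ ((F ∧ T) ∧ (T ∧ x2))
  [1] ((x2 ∨ x1) ∨ x0) ∧ ((F ∧ T) ∧ (T ∧ x2))
  [2] ((x2 ∨ x1) ∨ x0) ∧ (F ∧ (T ∧ x2))
  [3] ((x2 ∨ x1) ∨ x0) ∧ F

Answer: after 3 steps: ((x2 ∨ x1) ∨ x0) ∧ F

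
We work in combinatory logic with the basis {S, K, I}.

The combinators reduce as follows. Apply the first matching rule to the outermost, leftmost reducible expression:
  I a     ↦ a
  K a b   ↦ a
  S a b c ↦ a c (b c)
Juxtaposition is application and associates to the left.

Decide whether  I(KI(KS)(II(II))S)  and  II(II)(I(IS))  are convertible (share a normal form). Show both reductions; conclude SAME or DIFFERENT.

Term A:
  start: I(KI(KS)(II(II))S)
  step 1: KI(KS)(II(II))S
  step 2: I(II(II))S
  step 3: II(II)S
  step 4: I(II)S
  step 5: IIS
  step 6: IS
  step 7: S

Term B:
  start: II(II)(I(IS))
  step 1: I(II)(I(IS))
  step 2: II(I(IS))
  step 3: I(I(IS))
  step 4: I(IS)
  step 5: IS
  step 6: S

Answer: SAME — A ⇓ S, B ⇓ S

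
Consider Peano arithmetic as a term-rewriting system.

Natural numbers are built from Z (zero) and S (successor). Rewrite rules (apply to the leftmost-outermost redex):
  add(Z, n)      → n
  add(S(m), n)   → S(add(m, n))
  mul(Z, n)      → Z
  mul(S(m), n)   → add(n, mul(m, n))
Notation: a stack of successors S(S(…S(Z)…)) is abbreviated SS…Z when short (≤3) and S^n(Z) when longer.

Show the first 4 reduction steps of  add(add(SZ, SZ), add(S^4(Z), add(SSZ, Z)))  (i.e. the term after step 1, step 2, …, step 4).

  start: add(add(SZ, SZ), add(S^4(Z), add(SSZ, Z)))
  →1  add(S(add(Z, SZ)), add(S^4(Z), add(SSZ, Z)))
  →2  S(add(add(Z, SZ), add(S^4(Z), add(SSZ, Z))))
  →3  S(add(SZ, add(S^4(Z), add(SSZ, Z))))
  →4  S(S(add(Z, add(S^4(Z), add(SSZ, Z)))))

Answer: after 4 steps: S(S(add(Z, add(S^4(Z), add(SSZ, Z)))))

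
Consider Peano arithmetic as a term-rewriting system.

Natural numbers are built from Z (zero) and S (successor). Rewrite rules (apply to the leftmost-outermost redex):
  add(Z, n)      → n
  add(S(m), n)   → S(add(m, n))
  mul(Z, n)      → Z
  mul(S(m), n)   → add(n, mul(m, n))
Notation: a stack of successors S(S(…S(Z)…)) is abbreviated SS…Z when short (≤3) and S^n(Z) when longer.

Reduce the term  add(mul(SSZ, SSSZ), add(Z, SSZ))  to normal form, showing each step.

Answer: normal form = S^8(Z)  (in 19 steps)

Derivation:
  start: add(mul(SSZ, SSSZ), add(Z, SSZ))
  →1  add(add(SSSZ, mul(SZ, SSSZ)), add(Z, SSZ))
  →2  add(S(add(SSZ, mul(SZ, SSSZ))), add(Z, SSZ))
  →3  S(add(add(SSZ, mul(SZ, SSSZ)), add(Z, SSZ)))
  →4  S(add(S(add(SZ, mul(SZ, SSSZ))), add(Z, SSZ)))
  →5  S(S(add(add(SZ, mul(SZ, SSSZ)), add(Z, SSZ))))
  →6  S(S(add(S(add(Z, mul(SZ, SSSZ))), add(Z, SSZ))))
  →7  S(S(S(add(add(Z, mul(SZ, SSSZ)), add(Z, SSZ)))))
  →8  S(S(S(add(mul(SZ, SSSZ), add(Z, SSZ)))))
  →9  S(S(S(add(add(SSSZ, mul(Z, SSSZ)), add(Z, SSZ)))))
  →10  S(S(S(add(S(add(SSZ, mul(Z, SSSZ))), add(Z, SSZ)))))
  →11  S(S(S(S(add(add(SSZ, mul(Z, SSSZ)), add(Z, SSZ))))))
  →12  S(S(S(S(add(S(add(SZ, mul(Z, SSSZ))), add(Z, SSZ))))))
  →13  S(S(S(S(S(add(add(SZ, mul(Z, SSSZ)), add(Z, SSZ)))))))
  →14  S(S(S(S(S(add(S(add(Z, mul(Z, SSSZ))), add(Z, SSZ)))))))
  →15  S(S(S(S(S(S(add(add(Z, mul(Z, SSSZ)), add(Z, SSZ))))))))
  →16  S(S(S(S(S(S(add(mul(Z, SSSZ), add(Z, SSZ))))))))
  →17  S(S(S(S(S(S(add(Z, add(Z, SSZ))))))))
  →18  S(S(S(S(S(S(add(Z, SSZ)))))))
  →19  S^8(Z)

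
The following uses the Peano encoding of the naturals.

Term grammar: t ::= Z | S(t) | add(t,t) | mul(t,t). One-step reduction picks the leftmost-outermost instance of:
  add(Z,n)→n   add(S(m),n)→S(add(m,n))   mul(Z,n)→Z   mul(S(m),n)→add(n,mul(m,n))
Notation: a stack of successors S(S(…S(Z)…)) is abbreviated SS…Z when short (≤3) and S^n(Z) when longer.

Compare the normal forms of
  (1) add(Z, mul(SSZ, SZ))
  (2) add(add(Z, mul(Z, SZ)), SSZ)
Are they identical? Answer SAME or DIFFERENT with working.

Answer: SAME — A ⇓ SSZ, B ⇓ SSZ

Derivation:
Term A:
  start: add(Z, mul(SSZ, SZ))
  →1  mul(SSZ, SZ)
  →2  add(SZ, mul(SZ, SZ))
  →3  S(add(Z, mul(SZ, SZ)))
  →4  S(mul(SZ, SZ))
  →5  S(add(SZ, mul(Z, SZ)))
  →6  S(S(add(Z, mul(Z, SZ))))
  →7  S(S(mul(Z, SZ)))
  →8  SSZ

Term B:
  start: add(add(Z, mul(Z, SZ)), SSZ)
  →1  add(mul(Z, SZ), SSZ)
  →2  add(Z, SSZ)
  →3  SSZ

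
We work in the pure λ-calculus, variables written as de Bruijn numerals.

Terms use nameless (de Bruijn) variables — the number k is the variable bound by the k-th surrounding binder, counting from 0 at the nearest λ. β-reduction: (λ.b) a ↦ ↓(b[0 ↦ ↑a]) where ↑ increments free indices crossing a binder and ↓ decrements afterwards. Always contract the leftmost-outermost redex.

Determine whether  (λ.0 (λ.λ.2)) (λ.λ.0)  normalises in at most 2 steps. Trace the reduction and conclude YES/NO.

  start: (λ.0 (λ.λ.2)) (λ.λ.0)
  →1  (λ.λ.0) (λ.λ.λ.λ.0)
  →2  λ.0

Answer: YES — reaches normal form λ.0 in 2 ≤ 2 steps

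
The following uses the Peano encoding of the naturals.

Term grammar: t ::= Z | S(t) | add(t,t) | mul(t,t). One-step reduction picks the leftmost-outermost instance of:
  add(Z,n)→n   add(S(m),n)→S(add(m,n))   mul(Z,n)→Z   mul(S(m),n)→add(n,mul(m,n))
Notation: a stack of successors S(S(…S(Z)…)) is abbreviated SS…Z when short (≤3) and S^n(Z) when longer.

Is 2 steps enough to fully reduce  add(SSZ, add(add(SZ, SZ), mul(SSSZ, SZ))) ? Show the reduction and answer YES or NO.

  start: add(SSZ, add(add(SZ, SZ), mul(SSSZ, SZ)))
  step 1: S(add(SZ, add(add(SZ, SZ), mul(SSSZ, SZ))))
  step 2: S(S(add(Z, add(add(SZ, SZ), mul(SSSZ, SZ)))))

Answer: NO — after 2 steps the term is S(S(add(Z, add(add(SZ, SZ), mul(SSSZ, SZ))))), not yet normal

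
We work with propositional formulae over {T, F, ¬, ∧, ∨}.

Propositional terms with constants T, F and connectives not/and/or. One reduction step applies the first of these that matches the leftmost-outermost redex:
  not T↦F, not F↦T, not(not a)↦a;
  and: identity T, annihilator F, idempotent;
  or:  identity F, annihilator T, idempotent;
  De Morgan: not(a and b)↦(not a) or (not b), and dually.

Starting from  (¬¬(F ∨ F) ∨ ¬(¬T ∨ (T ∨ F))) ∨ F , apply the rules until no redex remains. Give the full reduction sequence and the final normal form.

Answer: normal form = F  (in 10 steps)

Derivation:
  start: (¬¬(F ∨ F) ∨ ¬(¬T ∨ (T ∨ F))) ∨ F
  step 1: ¬¬(F ∨ F) ∨ ¬(¬T ∨ (T ∨ F))
  step 2: (F ∨ F) ∨ ¬(¬T ∨ (T ∨ F))
  step 3: F ∨ ¬(¬T ∨ (T ∨ F))
  step 4: ¬(¬T ∨ (T ∨ F))
  step 5: ¬¬T ∧ ¬(T ∨ F)
  step 6: T ∧ ¬(T ∨ F)
  step 7: ¬(T ∨ F)
  step 8: ¬T ∧ ¬F
  step 9: F ∧ ¬F
  step 10: F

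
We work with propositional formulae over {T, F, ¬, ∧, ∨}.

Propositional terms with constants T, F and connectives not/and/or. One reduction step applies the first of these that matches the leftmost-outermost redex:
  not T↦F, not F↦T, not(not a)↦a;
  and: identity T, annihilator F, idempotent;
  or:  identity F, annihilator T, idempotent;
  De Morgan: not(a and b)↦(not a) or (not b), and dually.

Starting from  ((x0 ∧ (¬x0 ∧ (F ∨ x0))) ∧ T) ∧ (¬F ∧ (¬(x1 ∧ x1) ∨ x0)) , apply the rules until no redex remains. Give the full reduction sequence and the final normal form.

Answer: normal form = (x0 ∧ (¬x0 ∧ x0)) ∧ (¬x1 ∨ x0)  (in 6 steps)

Derivation:
  start: ((x0 ∧ (¬x0 ∧ (F ∨ x0))) ∧ T) ∧ (¬F ∧ (¬(x1 ∧ x1) ∨ x0))
  [1] (x0 ∧ (¬x0 ∧ (F ∨ x0))) ∧ (¬F ∧ (¬(x1 ∧ x1) ∨ x0))
  [2] (x0 ∧ (¬x0 ∧ x0)) ∧ (¬F ∧ (¬(x1 ∧ x1) ∨ x0))
  [3] (x0 ∧ (¬x0 ∧ x0)) ∧ (T ∧ (¬(x1 ∧ x1) ∨ x0))
  [4] (x0 ∧ (¬x0 ∧ x0)) ∧ (¬(x1 ∧ x1) ∨ x0)
  [5] (x0 ∧ (¬x0 ∧ x0)) ∧ ((¬x1 ∨ ¬x1) ∨ x0)
  [6] (x0 ∧ (¬x0 ∧ x0)) ∧ (¬x1 ∨ x0)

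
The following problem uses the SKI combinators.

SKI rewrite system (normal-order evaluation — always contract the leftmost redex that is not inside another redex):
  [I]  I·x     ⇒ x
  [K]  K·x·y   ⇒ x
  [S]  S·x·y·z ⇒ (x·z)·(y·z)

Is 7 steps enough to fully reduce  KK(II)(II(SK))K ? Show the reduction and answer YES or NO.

  start: KK(II)(II(SK))K
  →1  K(II(SK))K
  →2  II(SK)
  →3  I(SK)
  →4  SK

Answer: YES — reaches normal form SK in 4 ≤ 7 steps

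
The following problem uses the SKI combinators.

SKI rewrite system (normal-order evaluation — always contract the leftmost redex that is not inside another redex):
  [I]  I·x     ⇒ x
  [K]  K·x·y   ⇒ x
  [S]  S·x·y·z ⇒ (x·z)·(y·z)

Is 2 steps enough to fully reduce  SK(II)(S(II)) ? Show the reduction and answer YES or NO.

Answer: NO — after 2 steps the term is S(II), not yet normal

Derivation:
  start: SK(II)(S(II))
  step 1: K(S(II))(II(S(II)))
  step 2: S(II)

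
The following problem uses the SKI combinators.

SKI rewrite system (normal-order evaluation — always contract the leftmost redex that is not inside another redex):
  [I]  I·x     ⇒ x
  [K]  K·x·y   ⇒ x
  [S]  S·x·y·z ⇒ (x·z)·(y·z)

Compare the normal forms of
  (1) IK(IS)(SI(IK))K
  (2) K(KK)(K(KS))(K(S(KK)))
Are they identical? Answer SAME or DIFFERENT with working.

Answer: DIFFERENT — A ⇓ SK, B ⇓ K

Working:
Term A:
  start: IK(IS)(SI(IK))K
  [1] K(IS)(SI(IK))K
  [2] ISK
  [3] SK

Term B:
  start: K(KK)(K(KS))(K(S(KK)))
  [1] KK(K(S(KK)))
  [2] K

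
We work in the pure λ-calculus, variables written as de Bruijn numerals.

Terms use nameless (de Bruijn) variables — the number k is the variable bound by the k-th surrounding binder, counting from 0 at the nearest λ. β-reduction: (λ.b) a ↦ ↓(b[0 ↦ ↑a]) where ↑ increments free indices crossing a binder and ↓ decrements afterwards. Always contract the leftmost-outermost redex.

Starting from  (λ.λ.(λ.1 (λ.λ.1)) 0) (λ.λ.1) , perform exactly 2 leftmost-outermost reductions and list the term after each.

Answer: after 2 steps: λ.0 (λ.λ.1)

Working:
  start: (λ.λ.(λ.1 (λ.λ.1)) 0) (λ.λ.1)
  [1] λ.(λ.1 (λ.λ.1)) 0
  [2] λ.0 (λ.λ.1)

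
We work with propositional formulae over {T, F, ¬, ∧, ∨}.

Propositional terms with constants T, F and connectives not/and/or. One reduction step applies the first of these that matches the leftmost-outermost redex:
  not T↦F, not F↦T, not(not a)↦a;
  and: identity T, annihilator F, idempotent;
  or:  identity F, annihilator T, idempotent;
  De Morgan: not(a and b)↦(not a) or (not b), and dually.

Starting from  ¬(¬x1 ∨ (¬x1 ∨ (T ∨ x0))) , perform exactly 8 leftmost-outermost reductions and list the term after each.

Answer: after 8 steps: x1 ∧ F

Reduction:
  start: ¬(¬x1 ∨ (¬x1 ∨ (T ∨ x0)))
  [1] ¬¬x1 ∧ ¬(¬x1 ∨ (T ∨ x0))
  [2] x1 ∧ ¬(¬x1 ∨ (T ∨ x0))
  [3] x1 ∧ (¬¬x1 ∧ ¬(T ∨ x0))
  [4] x1 ∧ (x1 ∧ ¬(T ∨ x0))
  [5] x1 ∧ (x1 ∧ (¬T ∧ ¬x0))
  [6] x1 ∧ (x1 ∧ (F ∧ ¬x0))
  [7] x1 ∧ (x1 ∧ F)
  [8] x1 ∧ F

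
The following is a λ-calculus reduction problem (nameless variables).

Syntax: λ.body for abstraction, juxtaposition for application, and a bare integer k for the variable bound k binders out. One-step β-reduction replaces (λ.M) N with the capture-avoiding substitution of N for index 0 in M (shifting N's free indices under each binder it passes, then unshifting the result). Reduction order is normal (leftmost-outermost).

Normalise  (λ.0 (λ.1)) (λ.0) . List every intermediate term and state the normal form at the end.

Answer: normal form = λ.λ.0  (in 2 steps)

Reduction:
  start: (λ.0 (λ.1)) (λ.0)
  [1] (λ.0) (λ.λ.0)
  [2] λ.λ.0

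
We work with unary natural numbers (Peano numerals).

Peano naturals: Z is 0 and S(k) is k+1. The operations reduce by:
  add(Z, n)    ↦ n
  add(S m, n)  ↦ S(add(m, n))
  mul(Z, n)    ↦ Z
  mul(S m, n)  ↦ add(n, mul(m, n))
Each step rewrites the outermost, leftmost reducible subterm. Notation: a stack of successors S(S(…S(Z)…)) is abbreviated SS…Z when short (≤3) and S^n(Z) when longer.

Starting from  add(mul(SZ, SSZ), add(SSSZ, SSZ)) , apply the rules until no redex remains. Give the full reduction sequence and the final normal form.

Answer: normal form = S^7(Z)  (in 12 steps)

Derivation:
  start: add(mul(SZ, SSZ), add(SSSZ, SSZ))
  →1  add(add(SSZ, mul(Z, SSZ)), add(SSSZ, SSZ))
  →2  add(S(add(SZ, mul(Z, SSZ))), add(SSSZ, SSZ))
  →3  S(add(add(SZ, mul(Z, SSZ)), add(SSSZ, SSZ)))
  →4  S(add(S(add(Z, mul(Z, SSZ))), add(SSSZ, SSZ)))
  →5  S(S(add(add(Z, mul(Z, SSZ)), add(SSSZ, SSZ))))
  →6  S(S(add(mul(Z, SSZ), add(SSSZ, SSZ))))
  →7  S(S(add(Z, add(SSSZ, SSZ))))
  →8  S(S(add(SSSZ, SSZ)))
  →9  S(S(S(add(SSZ, SSZ))))
  →10  S(S(S(S(add(SZ, SSZ)))))
  →11  S(S(S(S(S(add(Z, SSZ))))))
  →12  S^7(Z)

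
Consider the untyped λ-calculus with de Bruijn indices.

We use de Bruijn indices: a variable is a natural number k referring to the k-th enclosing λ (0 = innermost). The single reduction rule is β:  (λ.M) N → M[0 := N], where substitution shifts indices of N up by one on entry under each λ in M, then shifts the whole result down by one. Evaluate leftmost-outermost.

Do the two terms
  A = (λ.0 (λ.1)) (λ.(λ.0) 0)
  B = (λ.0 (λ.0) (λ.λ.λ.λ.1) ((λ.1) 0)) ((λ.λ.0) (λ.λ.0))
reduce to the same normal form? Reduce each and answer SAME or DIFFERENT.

Answer: DIFFERENT — A ⇓ λ.λ.0, B ⇓ λ.λ.λ.1

Derivation:
Term A:
  start: (λ.0 (λ.1)) (λ.(λ.0) 0)
  →1  (λ.(λ.0) 0) (λ.λ.(λ.0) 0)
  →2  (λ.0) (λ.λ.(λ.0) 0)
  →3  λ.λ.(λ.0) 0
  →4  λ.λ.0

Term B:
  start: (λ.0 (λ.0) (λ.λ.λ.λ.1) ((λ.1) 0)) ((λ.λ.0) (λ.λ.0))
  →1  (λ.λ.0) (λ.λ.0) (λ.0) (λ.λ.λ.λ.1) ((λ.(λ.λ.0) (λ.λ.0)) ((λ.λ.0) (λ.λ.0)))
  →2  (λ.0) (λ.0) (λ.λ.λ.λ.1) ((λ.(λ.λ.0) (λ.λ.0)) ((λ.λ.0) (λ.λ.0)))
  →3  (λ.0) (λ.λ.λ.λ.1) ((λ.(λ.λ.0) (λ.λ.0)) ((λ.λ.0) (λ.λ.0)))
  →4  (λ.λ.λ.λ.1) ((λ.(λ.λ.0) (λ.λ.0)) ((λ.λ.0) (λ.λ.0)))
  →5  λ.λ.λ.1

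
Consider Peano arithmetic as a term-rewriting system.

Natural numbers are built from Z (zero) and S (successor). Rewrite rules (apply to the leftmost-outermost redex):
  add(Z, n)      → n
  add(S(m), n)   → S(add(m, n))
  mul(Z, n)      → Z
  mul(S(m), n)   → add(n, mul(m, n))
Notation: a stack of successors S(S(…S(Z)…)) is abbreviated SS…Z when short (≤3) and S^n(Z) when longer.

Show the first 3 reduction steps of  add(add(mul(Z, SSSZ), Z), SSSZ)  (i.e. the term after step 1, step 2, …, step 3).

  start: add(add(mul(Z, SSSZ), Z), SSSZ)
  →1  add(add(Z, Z), SSSZ)
  →2  add(Z, SSSZ)
  →3  SSSZ

Answer: after 3 steps: SSSZ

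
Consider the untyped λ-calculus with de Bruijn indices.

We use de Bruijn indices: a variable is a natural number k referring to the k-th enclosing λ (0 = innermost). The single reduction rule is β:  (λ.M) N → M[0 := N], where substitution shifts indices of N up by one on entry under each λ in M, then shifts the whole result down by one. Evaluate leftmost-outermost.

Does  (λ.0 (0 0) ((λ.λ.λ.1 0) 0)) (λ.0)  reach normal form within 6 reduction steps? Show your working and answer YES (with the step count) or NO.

  start: (λ.0 (0 0) ((λ.λ.λ.1 0) 0)) (λ.0)
  [1] (λ.0) ((λ.0) (λ.0)) ((λ.λ.λ.1 0) (λ.0))
  [2] (λ.0) (λ.0) ((λ.λ.λ.1 0) (λ.0))
  [3] (λ.0) ((λ.λ.λ.1 0) (λ.0))
  [4] (λ.λ.λ.1 0) (λ.0)
  [5] λ.λ.1 0

Answer: YES — reaches normal form λ.λ.1 0 in 5 ≤ 6 steps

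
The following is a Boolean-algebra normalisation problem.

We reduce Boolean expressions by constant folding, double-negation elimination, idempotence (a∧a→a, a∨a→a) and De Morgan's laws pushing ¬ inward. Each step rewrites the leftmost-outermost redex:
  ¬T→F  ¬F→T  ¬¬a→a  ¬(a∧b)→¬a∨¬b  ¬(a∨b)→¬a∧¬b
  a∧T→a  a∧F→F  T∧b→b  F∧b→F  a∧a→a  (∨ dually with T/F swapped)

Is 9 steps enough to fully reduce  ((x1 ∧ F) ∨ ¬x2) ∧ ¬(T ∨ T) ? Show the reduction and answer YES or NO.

Answer: YES — reaches normal form F in 6 ≤ 9 steps

Working:
  start: ((x1 ∧ F) ∨ ¬x2) ∧ ¬(T ∨ T)
  →1  (F ∨ ¬x2) ∧ ¬(T ∨ T)
  →2  ¬x2 ∧ ¬(T ∨ T)
  →3  ¬x2 ∧ (¬T ∧ ¬T)
  →4  ¬x2 ∧ ¬T
  →5  ¬x2 ∧ F
  →6  F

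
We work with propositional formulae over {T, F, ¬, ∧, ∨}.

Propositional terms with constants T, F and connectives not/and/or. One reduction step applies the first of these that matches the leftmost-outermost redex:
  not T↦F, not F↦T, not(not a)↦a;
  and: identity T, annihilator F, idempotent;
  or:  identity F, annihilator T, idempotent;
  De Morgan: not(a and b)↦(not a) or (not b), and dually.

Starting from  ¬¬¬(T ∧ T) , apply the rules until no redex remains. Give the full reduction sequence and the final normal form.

  start: ¬¬¬(T ∧ T)
  step 1: ¬(T ∧ T)
  step 2: ¬T ∨ ¬T
  step 3: ¬T
  step 4: F

Answer: normal form = F  (in 4 steps)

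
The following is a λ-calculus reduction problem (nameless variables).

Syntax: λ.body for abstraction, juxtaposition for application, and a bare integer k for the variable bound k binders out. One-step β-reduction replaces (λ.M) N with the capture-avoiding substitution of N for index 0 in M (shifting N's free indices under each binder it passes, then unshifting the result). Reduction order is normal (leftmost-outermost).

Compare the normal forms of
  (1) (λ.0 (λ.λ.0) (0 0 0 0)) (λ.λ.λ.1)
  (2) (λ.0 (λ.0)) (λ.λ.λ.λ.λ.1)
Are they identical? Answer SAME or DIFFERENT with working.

Answer: SAME — A ⇓ λ.λ.λ.λ.1, B ⇓ λ.λ.λ.λ.1

Reduction:
Term A:
  start: (λ.0 (λ.λ.0) (0 0 0 0)) (λ.λ.λ.1)
  →1  (λ.λ.λ.1) (λ.λ.0) ((λ.λ.λ.1) (λ.λ.λ.1) (λ.λ.λ.1) (λ.λ.λ.1))
  →2  (λ.λ.1) ((λ.λ.λ.1) (λ.λ.λ.1) (λ.λ.λ.1) (λ.λ.λ.1))
  →3  λ.(λ.λ.λ.1) (λ.λ.λ.1) (λ.λ.λ.1) (λ.λ.λ.1)
  →4  λ.(λ.λ.1) (λ.λ.λ.1) (λ.λ.λ.1)
  →5  λ.(λ.λ.λ.λ.1) (λ.λ.λ.1)
  →6  λ.λ.λ.λ.1

Term B:
  start: (λ.0 (λ.0)) (λ.λ.λ.λ.λ.1)
  →1  (λ.λ.λ.λ.λ.1) (λ.0)
  →2  λ.λ.λ.λ.1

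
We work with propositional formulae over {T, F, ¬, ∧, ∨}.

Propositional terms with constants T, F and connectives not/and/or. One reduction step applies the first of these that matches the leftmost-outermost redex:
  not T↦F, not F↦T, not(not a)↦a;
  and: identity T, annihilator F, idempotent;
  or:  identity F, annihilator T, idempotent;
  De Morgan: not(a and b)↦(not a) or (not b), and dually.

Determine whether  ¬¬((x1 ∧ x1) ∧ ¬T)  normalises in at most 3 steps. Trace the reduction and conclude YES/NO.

  start: ¬¬((x1 ∧ x1) ∧ ¬T)
  →1  (x1 ∧ x1) ∧ ¬T
  →2  x1 ∧ ¬T
  →3  x1 ∧ F

Answer: NO — after 3 steps the term is x1 ∧ F, not yet normal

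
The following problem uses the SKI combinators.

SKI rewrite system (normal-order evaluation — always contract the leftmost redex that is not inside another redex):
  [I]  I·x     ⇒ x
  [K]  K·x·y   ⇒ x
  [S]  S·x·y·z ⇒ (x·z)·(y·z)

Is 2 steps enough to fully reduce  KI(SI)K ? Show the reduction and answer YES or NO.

Answer: YES — reaches normal form K in 2 ≤ 2 steps

Reduction:
  start: KI(SI)K
  →1  IK
  →2  K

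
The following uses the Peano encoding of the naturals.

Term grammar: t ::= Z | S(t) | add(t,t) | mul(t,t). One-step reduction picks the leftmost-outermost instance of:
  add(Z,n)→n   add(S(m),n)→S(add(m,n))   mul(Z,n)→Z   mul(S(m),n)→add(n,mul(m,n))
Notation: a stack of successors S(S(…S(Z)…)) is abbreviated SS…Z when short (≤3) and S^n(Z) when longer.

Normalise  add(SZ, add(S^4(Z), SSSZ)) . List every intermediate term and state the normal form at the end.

  start: add(SZ, add(S^4(Z), SSSZ))
  step 1: S(add(Z, add(S^4(Z), SSSZ)))
  step 2: S(add(S^4(Z), SSSZ))
  step 3: S(S(add(SSSZ, SSSZ)))
  step 4: S(S(S(add(SSZ, SSSZ))))
  step 5: S(S(S(S(add(SZ, SSSZ)))))
  step 6: S(S(S(S(S(add(Z, SSSZ))))))
  step 7: S^8(Z)

Answer: normal form = S^8(Z)  (in 7 steps)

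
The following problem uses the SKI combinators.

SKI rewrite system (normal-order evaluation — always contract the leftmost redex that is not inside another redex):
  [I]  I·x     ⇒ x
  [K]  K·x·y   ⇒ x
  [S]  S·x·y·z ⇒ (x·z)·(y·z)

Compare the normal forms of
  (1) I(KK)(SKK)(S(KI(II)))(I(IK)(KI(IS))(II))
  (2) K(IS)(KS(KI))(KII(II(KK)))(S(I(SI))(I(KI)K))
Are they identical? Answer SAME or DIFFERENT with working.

Answer: DIFFERENT — A ⇓ SI, B ⇓ S(KK)(S(SI)I)

Working:
Term A:
  start: I(KK)(SKK)(S(KI(II)))(I(IK)(KI(IS))(II))
  step 1: KK(SKK)(S(KI(II)))(I(IK)(KI(IS))(II))
  step 2: K(S(KI(II)))(I(IK)(KI(IS))(II))
  step 3: S(KI(II))
  step 4: SI

Term B:
  start: K(IS)(KS(KI))(KII(II(KK)))(S(I(SI))(I(KI)K))
  step 1: IS(KII(II(KK)))(S(I(SI))(I(KI)K))
  step 2: S(KII(II(KK)))(S(I(SI))(I(KI)K))
  step 3: S(I(II(KK)))(S(I(SI))(I(KI)K))
  step 4: S(II(KK))(S(I(SI))(I(KI)K))
  step 5: S(I(KK))(S(I(SI))(I(KI)K))
  step 6: S(KK)(S(I(SI))(I(KI)K))
  step 7: S(KK)(S(SI)(I(KI)K))
  step 8: S(KK)(S(SI)(KIK))
  step 9: S(KK)(S(SI)I)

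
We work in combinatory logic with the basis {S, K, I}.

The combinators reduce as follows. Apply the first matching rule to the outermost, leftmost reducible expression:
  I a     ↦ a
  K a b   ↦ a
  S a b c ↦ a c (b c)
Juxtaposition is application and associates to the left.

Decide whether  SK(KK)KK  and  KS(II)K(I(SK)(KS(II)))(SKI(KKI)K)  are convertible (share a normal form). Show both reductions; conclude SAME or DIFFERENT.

Answer: SAME — A ⇓ KK, B ⇓ KK

Derivation:
Term A:
  start: SK(KK)KK
  [1] KK(KKK)K
  [2] KK

Term B:
  start: KS(II)K(I(SK)(KS(II)))(SKI(KKI)K)
  [1] SK(I(SK)(KS(II)))(SKI(KKI)K)
  [2] K(SKI(KKI)K)(I(SK)(KS(II))(SKI(KKI)K))
  [3] SKI(KKI)K
  [4] K(KKI)(I(KKI))K
  [5] KKIK
  [6] KK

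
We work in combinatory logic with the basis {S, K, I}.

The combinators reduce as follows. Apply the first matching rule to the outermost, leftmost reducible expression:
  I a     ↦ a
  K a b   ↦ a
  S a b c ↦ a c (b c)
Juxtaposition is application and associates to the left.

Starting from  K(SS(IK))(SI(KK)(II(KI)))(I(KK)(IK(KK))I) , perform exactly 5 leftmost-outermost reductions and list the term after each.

Answer: after 5 steps: S(KI)(K(I(KK)(IK(KK))I))

Working:
  start: K(SS(IK))(SI(KK)(II(KI)))(I(KK)(IK(KK))I)
  [1] SS(IK)(I(KK)(IK(KK))I)
  [2] S(I(KK)(IK(KK))I)(IK(I(KK)(IK(KK))I))
  [3] S(KK(IK(KK))I)(IK(I(KK)(IK(KK))I))
  [4] S(KI)(IK(I(KK)(IK(KK))I))
  [5] S(KI)(K(I(KK)(IK(KK))I))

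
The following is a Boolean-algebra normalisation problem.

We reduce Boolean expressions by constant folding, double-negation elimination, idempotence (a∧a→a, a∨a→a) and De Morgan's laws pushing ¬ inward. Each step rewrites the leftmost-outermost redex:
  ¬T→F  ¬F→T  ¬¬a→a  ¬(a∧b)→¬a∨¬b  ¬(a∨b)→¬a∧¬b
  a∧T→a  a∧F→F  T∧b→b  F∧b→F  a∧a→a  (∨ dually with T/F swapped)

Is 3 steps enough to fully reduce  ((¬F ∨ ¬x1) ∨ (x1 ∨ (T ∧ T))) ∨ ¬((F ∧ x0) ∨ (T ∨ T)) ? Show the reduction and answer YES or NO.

  start: ((¬F ∨ ¬x1) ∨ (x1 ∨ (T ∧ T))) ∨ ¬((F ∧ x0) ∨ (T ∨ T))
  →1  ((T ∨ ¬x1) ∨ (x1 ∨ (T ∧ T))) ∨ ¬((F ∧ x0) ∨ (T ∨ T))
  →2  (T ∨ (x1 ∨ (T ∧ T))) ∨ ¬((F ∧ x0) ∨ (T ∨ T))
  →3  T ∨ ¬((F ∧ x0) ∨ (T ∨ T))

Answer: NO — after 3 steps the term is T ∨ ¬((F ∧ x0) ∨ (T ∨ T)), not yet normal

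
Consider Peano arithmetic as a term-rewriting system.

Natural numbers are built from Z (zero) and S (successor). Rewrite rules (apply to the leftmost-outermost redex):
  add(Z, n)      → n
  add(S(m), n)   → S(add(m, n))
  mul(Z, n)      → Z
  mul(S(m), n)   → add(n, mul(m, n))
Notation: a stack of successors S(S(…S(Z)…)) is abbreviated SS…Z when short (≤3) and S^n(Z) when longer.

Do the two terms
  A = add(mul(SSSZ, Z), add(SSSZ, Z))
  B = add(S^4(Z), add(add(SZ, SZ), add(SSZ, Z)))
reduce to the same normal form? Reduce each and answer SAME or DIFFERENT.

Term A:
  start: add(mul(SSSZ, Z), add(SSSZ, Z))
  →1  add(add(Z, mul(SSZ, Z)), add(SSSZ, Z))
  →2  add(mul(SSZ, Z), add(SSSZ, Z))
  →3  add(add(Z, mul(SZ, Z)), add(SSSZ, Z))
  →4  add(mul(SZ, Z), add(SSSZ, Z))
  →5  add(add(Z, mul(Z, Z)), add(SSSZ, Z))
  →6  add(mul(Z, Z), add(SSSZ, Z))
  →7  add(Z, add(SSSZ, Z))
  →8  add(SSSZ, Z)
  →9  S(add(SSZ, Z))
  →10  S(S(add(SZ, Z)))
  →11  S(S(S(add(Z, Z))))
  →12  SSSZ

Term B:
  start: add(S^4(Z), add(add(SZ, SZ), add(SSZ, Z)))
  →1  S(add(SSSZ, add(add(SZ, SZ), add(SSZ, Z))))
  →2  S(S(add(SSZ, add(add(SZ, SZ), add(SSZ, Z)))))
  →3  S(S(S(add(SZ, add(add(SZ, SZ), add(SSZ, Z))))))
  →4  S(S(S(S(add(Z, add(add(SZ, SZ), add(SSZ, Z)))))))
  →5  S(S(S(S(add(add(SZ, SZ), add(SSZ, Z))))))
  →6  S(S(S(S(add(S(add(Z, SZ)), add(SSZ, Z))))))
  →7  S(S(S(S(S(add(add(Z, SZ), add(SSZ, Z)))))))
  →8  S(S(S(S(S(add(SZ, add(SSZ, Z)))))))
  →9  S(S(S(S(S(S(add(Z, add(SSZ, Z))))))))
  →10  S(S(S(S(S(S(add(SSZ, Z)))))))
  →11  S(S(S(S(S(S(S(add(SZ, Z))))))))
  →12  S(S(S(S(S(S(S(S(add(Z, Z)))))))))
  →13  S^8(Z)

Answer: DIFFERENT — A ⇓ SSSZ, B ⇓ S^8(Z)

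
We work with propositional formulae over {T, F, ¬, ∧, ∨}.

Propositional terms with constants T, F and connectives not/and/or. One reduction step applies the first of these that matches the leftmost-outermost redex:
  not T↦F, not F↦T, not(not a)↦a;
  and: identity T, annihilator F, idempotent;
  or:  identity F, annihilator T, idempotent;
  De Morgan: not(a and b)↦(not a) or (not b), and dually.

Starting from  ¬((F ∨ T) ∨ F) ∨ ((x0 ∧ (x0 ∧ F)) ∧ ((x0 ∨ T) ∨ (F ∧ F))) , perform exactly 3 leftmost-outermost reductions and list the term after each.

Answer: after 3 steps: ((T ∧ ¬T) ∧ ¬F) ∨ ((x0 ∧ (x0 ∧ F)) ∧ ((x0 ∨ T) ∨ (F ∧ F)))

Derivation:
  start: ¬((F ∨ T) ∨ F) ∨ ((x0 ∧ (x0 ∧ F)) ∧ ((x0 ∨ T) ∨ (F ∧ F)))
  [1] (¬(F ∨ T) ∧ ¬F) ∨ ((x0 ∧ (x0 ∧ F)) ∧ ((x0 ∨ T) ∨ (F ∧ F)))
  [2] ((¬F ∧ ¬T) ∧ ¬F) ∨ ((x0 ∧ (x0 ∧ F)) ∧ ((x0 ∨ T) ∨ (F ∧ F)))
  [3] ((T ∧ ¬T) ∧ ¬F) ∨ ((x0 ∧ (x0 ∧ F)) ∧ ((x0 ∨ T) ∨ (F ∧ F)))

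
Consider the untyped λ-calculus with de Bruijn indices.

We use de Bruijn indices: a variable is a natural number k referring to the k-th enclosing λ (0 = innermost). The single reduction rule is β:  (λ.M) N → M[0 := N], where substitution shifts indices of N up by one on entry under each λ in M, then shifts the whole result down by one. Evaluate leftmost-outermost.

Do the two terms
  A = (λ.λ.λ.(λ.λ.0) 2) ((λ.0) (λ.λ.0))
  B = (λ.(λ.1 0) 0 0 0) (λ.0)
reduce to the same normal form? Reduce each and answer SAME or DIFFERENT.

Answer: DIFFERENT — A ⇓ λ.λ.λ.0, B ⇓ λ.0

Working:
Term A:
  start: (λ.λ.λ.(λ.λ.0) 2) ((λ.0) (λ.λ.0))
  →1  λ.λ.(λ.λ.0) ((λ.0) (λ.λ.0))
  →2  λ.λ.λ.0

Term B:
  start: (λ.(λ.1 0) 0 0 0) (λ.0)
  →1  (λ.(λ.0) 0) (λ.0) (λ.0) (λ.0)
  →2  (λ.0) (λ.0) (λ.0) (λ.0)
  →3  (λ.0) (λ.0) (λ.0)
  →4  (λ.0) (λ.0)
  →5  λ.0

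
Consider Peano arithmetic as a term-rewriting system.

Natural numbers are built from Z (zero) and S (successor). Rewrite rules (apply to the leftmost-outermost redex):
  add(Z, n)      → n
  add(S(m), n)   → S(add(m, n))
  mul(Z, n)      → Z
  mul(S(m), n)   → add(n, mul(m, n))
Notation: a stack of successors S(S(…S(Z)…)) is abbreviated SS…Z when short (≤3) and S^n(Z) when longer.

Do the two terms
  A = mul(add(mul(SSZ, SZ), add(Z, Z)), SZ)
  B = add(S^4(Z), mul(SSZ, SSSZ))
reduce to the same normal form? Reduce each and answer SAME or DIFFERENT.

Answer: DIFFERENT — A ⇓ SSZ, B ⇓ S^10(Z)

Reduction:
Term A:
  start: mul(add(mul(SSZ, SZ), add(Z, Z)), SZ)
  step 1: mul(add(add(SZ, mul(SZ, SZ)), add(Z, Z)), SZ)
  step 2: mul(add(S(add(Z, mul(SZ, SZ))), add(Z, Z)), SZ)
  step 3: mul(S(add(add(Z, mul(SZ, SZ)), add(Z, Z))), SZ)
  step 4: add(SZ, mul(add(add(Z, mul(SZ, SZ)), add(Z, Z)), SZ))
  step 5: S(add(Z, mul(add(add(Z, mul(SZ, SZ)), add(Z, Z)), SZ)))
  step 6: S(mul(add(add(Z, mul(SZ, SZ)), add(Z, Z)), SZ))
  step 7: S(mul(add(mul(SZ, SZ), add(Z, Z)), SZ))
  step 8: S(mul(add(add(SZ, mul(Z, SZ)), add(Z, Z)), SZ))
  step 9: S(mul(add(S(add(Z, mul(Z, SZ))), add(Z, Z)), SZ))
  step 10: S(mul(S(add(add(Z, mul(Z, SZ)), add(Z, Z))), SZ))
  step 11: S(add(SZ, mul(add(add(Z, mul(Z, SZ)), add(Z, Z)), SZ)))
  step 12: S(S(add(Z, mul(add(add(Z, mul(Z, SZ)), add(Z, Z)), SZ))))
  step 13: S(S(mul(add(add(Z, mul(Z, SZ)), add(Z, Z)), SZ)))
  step 14: S(S(mul(add(mul(Z, SZ), add(Z, Z)), SZ)))
  step 15: S(S(mul(add(Z, add(Z, Z)), SZ)))
  step 16: S(S(mul(add(Z, Z), SZ)))
  step 17: S(S(mul(Z, SZ)))
  step 18: SSZ

Term B:
  start: add(S^4(Z), mul(SSZ, SSSZ))
  step 1: S(add(SSSZ, mul(SSZ, SSSZ)))
  step 2: S(S(add(SSZ, mul(SSZ, SSSZ))))
  step 3: S(S(S(add(SZ, mul(SSZ, SSSZ)))))
  step 4: S(S(S(S(add(Z, mul(SSZ, SSSZ))))))
  step 5: S(S(S(S(mul(SSZ, SSSZ)))))
  step 6: S(S(S(S(add(SSSZ, mul(SZ, SSSZ))))))
  step 7: S(S(S(S(S(add(SSZ, mul(SZ, SSSZ)))))))
  step 8: S(S(S(S(S(S(add(SZ, mul(SZ, SSSZ))))))))
  step 9: S(S(S(S(S(S(S(add(Z, mul(SZ, SSSZ)))))))))
  step 10: S(S(S(S(S(S(S(mul(SZ, SSSZ))))))))
  step 11: S(S(S(S(S(S(S(add(SSSZ, mul(Z, SSSZ)))))))))
  step 12: S(S(S(S(S(S(S(S(add(SSZ, mul(Z, SSSZ))))))))))
  step 13: S(S(S(S(S(S(S(S(S(add(SZ, mul(Z, SSSZ)))))))))))
  step 14: S(S(S(S(S(S(S(S(S(S(add(Z, mul(Z, SSSZ))))))))))))
  step 15: S(S(S(S(S(S(S(S(S(S(mul(Z, SSSZ)))))))))))
  step 16: S^10(Z)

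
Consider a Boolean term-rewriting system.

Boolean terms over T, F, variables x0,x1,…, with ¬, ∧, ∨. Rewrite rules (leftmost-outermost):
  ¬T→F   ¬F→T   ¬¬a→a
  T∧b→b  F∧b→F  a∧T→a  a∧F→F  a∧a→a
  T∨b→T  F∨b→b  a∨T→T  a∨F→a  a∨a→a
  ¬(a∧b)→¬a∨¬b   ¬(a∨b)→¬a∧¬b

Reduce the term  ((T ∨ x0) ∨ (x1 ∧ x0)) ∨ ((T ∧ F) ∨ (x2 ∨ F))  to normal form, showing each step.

Answer: normal form = T  (in 3 steps)

Derivation:
  start: ((T ∨ x0) ∨ (x1 ∧ x0)) ∨ ((T ∧ F) ∨ (x2 ∨ F))
  →1  (T ∨ (x1 ∧ x0)) ∨ ((T ∧ F) ∨ (x2 ∨ F))
  →2  T ∨ ((T ∧ F) ∨ (x2 ∨ F))
  →3  T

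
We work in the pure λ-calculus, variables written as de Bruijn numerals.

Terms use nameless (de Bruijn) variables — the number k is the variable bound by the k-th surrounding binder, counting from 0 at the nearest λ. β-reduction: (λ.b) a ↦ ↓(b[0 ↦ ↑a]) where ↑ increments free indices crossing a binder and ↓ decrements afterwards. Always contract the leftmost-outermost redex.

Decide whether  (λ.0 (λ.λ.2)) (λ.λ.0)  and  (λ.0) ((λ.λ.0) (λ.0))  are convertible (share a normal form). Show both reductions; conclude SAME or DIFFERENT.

Answer: SAME — A ⇓ λ.0, B ⇓ λ.0

Working:
Term A:
  start: (λ.0 (λ.λ.2)) (λ.λ.0)
  [1] (λ.λ.0) (λ.λ.λ.λ.0)
  [2] λ.0

Term B:
  start: (λ.0) ((λ.λ.0) (λ.0))
  [1] (λ.λ.0) (λ.0)
  [2] λ.0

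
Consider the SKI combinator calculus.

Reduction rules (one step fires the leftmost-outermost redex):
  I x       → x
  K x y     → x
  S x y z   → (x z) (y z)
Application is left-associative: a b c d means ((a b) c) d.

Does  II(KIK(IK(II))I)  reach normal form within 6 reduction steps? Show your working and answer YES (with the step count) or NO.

Answer: NO — after 6 steps the term is II, not yet normal

Derivation:
  start: II(KIK(IK(II))I)
  →1  I(KIK(IK(II))I)
  →2  KIK(IK(II))I
  →3  I(IK(II))I
  →4  IK(II)I
  →5  K(II)I
  →6  II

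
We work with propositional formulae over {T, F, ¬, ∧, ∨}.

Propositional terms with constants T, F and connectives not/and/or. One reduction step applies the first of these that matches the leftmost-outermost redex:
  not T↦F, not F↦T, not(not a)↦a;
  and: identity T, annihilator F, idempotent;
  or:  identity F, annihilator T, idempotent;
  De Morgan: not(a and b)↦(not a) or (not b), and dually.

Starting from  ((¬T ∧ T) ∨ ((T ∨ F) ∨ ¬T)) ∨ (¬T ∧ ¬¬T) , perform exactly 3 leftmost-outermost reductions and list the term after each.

  start: ((¬T ∧ T) ∨ ((T ∨ F) ∨ ¬T)) ∨ (¬T ∧ ¬¬T)
  [1] (¬T ∨ ((T ∨ F) ∨ ¬T)) ∨ (¬T ∧ ¬¬T)
  [2] (F ∨ ((T ∨ F) ∨ ¬T)) ∨ (¬T ∧ ¬¬T)
  [3] ((T ∨ F) ∨ ¬T) ∨ (¬T ∧ ¬¬T)

Answer: after 3 steps: ((T ∨ F) ∨ ¬T) ∨ (¬T ∧ ¬¬T)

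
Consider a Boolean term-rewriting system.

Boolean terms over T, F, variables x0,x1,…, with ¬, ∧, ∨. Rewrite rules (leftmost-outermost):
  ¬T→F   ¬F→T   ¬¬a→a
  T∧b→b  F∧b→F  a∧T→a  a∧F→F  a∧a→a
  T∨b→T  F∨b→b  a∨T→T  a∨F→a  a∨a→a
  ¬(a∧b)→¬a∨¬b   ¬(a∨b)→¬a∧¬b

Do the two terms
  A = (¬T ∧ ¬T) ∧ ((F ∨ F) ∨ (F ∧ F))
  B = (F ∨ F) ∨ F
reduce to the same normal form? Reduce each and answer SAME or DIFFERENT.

Answer: SAME — A ⇓ F, B ⇓ F

Derivation:
Term A:
  start: (¬T ∧ ¬T) ∧ ((F ∨ F) ∨ (F ∧ F))
  →1  ¬T ∧ ((F ∨ F) ∨ (F ∧ F))
  →2  F ∧ ((F ∨ F) ∨ (F ∧ F))
  →3  F

Term B:
  start: (F ∨ F) ∨ F
  →1  F ∨ F
  →2  F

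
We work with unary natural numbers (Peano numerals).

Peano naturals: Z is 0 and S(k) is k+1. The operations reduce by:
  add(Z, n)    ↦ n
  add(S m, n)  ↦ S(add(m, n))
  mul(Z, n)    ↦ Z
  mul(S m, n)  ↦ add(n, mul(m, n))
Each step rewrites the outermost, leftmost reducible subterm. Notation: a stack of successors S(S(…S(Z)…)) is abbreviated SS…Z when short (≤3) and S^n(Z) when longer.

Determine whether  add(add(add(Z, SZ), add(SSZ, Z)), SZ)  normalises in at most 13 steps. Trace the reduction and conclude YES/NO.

  start: add(add(add(Z, SZ), add(SSZ, Z)), SZ)
  step 1: add(add(SZ, add(SSZ, Z)), SZ)
  step 2: add(S(add(Z, add(SSZ, Z))), SZ)
  step 3: S(add(add(Z, add(SSZ, Z)), SZ))
  step 4: S(add(add(SSZ, Z), SZ))
  step 5: S(add(S(add(SZ, Z)), SZ))
  step 6: S(S(add(add(SZ, Z), SZ)))
  step 7: S(S(add(S(add(Z, Z)), SZ)))
  step 8: S(S(S(add(add(Z, Z), SZ))))
  step 9: S(S(S(add(Z, SZ))))
  step 10: S^4(Z)

Answer: YES — reaches normal form S^4(Z) in 10 ≤ 13 steps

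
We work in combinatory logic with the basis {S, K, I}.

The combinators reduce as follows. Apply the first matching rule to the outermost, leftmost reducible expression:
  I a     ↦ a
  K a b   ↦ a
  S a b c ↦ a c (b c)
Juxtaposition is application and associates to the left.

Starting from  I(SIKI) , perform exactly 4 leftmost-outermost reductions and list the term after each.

  start: I(SIKI)
  [1] SIKI
  [2] II(KI)
  [3] I(KI)
  [4] KI

Answer: after 4 steps: KI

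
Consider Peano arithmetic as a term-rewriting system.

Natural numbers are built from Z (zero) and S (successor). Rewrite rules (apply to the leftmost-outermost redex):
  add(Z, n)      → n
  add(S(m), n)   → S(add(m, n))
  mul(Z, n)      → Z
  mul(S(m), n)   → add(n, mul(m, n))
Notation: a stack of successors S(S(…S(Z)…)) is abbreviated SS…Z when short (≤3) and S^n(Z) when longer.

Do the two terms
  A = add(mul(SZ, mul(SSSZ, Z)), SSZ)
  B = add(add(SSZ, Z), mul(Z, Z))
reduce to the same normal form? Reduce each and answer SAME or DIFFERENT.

Term A:
  start: add(mul(SZ, mul(SSSZ, Z)), SSZ)
  →1  add(add(mul(SSSZ, Z), mul(Z, mul(SSSZ, Z))), SSZ)
  →2  add(add(add(Z, mul(SSZ, Z)), mul(Z, mul(SSSZ, Z))), SSZ)
  →3  add(add(mul(SSZ, Z), mul(Z, mul(SSSZ, Z))), SSZ)
  →4  add(add(add(Z, mul(SZ, Z)), mul(Z, mul(SSSZ, Z))), SSZ)
  →5  add(add(mul(SZ, Z), mul(Z, mul(SSSZ, Z))), SSZ)
  →6  add(add(add(Z, mul(Z, Z)), mul(Z, mul(SSSZ, Z))), SSZ)
  →7  add(add(mul(Z, Z), mul(Z, mul(SSSZ, Z))), SSZ)
  →8  add(add(Z, mul(Z, mul(SSSZ, Z))), SSZ)
  →9  add(mul(Z, mul(SSSZ, Z)), SSZ)
  →10  add(Z, SSZ)
  →11  SSZ

Term B:
  start: add(add(SSZ, Z), mul(Z, Z))
  →1  add(S(add(SZ, Z)), mul(Z, Z))
  →2  S(add(add(SZ, Z), mul(Z, Z)))
  →3  S(add(S(add(Z, Z)), mul(Z, Z)))
  →4  S(S(add(add(Z, Z), mul(Z, Z))))
  →5  S(S(add(Z, mul(Z, Z))))
  →6  S(S(mul(Z, Z)))
  →7  SSZ

Answer: SAME — A ⇓ SSZ, B ⇓ SSZ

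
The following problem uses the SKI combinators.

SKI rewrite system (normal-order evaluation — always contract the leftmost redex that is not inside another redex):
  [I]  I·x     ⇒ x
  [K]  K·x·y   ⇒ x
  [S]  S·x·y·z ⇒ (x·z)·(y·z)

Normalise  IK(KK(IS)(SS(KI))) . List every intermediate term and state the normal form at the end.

  start: IK(KK(IS)(SS(KI)))
  step 1: K(KK(IS)(SS(KI)))
  step 2: K(K(SS(KI)))

Answer: normal form = K(K(SS(KI)))  (in 2 steps)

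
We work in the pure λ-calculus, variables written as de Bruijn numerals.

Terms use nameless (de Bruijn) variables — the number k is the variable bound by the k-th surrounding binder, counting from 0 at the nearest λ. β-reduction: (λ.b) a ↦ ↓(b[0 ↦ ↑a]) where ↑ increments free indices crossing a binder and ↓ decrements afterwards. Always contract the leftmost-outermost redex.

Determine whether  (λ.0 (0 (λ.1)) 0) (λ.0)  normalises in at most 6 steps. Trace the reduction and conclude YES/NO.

  start: (λ.0 (0 (λ.1)) 0) (λ.0)
  [1] (λ.0) ((λ.0) (λ.λ.0)) (λ.0)
  [2] (λ.0) (λ.λ.0) (λ.0)
  [3] (λ.λ.0) (λ.0)
  [4] λ.0

Answer: YES — reaches normal form λ.0 in 4 ≤ 6 steps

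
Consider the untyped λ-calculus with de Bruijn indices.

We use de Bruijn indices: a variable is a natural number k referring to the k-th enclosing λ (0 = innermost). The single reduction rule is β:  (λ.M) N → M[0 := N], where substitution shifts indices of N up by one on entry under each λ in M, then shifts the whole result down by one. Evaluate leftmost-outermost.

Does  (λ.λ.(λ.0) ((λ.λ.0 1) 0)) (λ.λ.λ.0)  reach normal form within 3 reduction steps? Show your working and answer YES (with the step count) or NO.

Answer: YES — reaches normal form λ.λ.0 1 in 3 ≤ 3 steps

Derivation:
  start: (λ.λ.(λ.0) ((λ.λ.0 1) 0)) (λ.λ.λ.0)
  step 1: λ.(λ.0) ((λ.λ.0 1) 0)
  step 2: λ.(λ.λ.0 1) 0
  step 3: λ.λ.0 1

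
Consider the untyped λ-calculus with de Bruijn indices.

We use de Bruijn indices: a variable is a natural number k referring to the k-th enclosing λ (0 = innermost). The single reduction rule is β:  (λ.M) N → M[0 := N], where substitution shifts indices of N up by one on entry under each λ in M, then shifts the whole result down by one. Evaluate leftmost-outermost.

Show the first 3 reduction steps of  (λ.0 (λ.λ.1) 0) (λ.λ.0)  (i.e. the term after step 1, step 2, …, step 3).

  start: (λ.0 (λ.λ.1) 0) (λ.λ.0)
  →1  (λ.λ.0) (λ.λ.1) (λ.λ.0)
  →2  (λ.0) (λ.λ.0)
  →3  λ.λ.0

Answer: after 3 steps: λ.λ.0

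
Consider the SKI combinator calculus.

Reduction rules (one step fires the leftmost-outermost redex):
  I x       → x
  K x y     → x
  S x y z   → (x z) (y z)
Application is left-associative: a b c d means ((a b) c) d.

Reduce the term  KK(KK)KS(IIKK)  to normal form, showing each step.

Answer: normal form = K(KK)  (in 4 steps)

Working:
  start: KK(KK)KS(IIKK)
  [1] KKS(IIKK)
  [2] K(IIKK)
  [3] K(IKK)
  [4] K(KK)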